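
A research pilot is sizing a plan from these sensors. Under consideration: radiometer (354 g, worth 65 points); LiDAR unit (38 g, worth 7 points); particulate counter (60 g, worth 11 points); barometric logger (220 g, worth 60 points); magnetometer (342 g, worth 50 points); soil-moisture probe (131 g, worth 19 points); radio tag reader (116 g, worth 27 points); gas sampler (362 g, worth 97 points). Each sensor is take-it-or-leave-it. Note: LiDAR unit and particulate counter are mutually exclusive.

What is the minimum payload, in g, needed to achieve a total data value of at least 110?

478

Need the lightest bundle worth ≥ 110.
Taking radio tag reader + gas sampler gives 124 (≥ 110) for 478 g.
Below 478 g the best achievable stays under 110.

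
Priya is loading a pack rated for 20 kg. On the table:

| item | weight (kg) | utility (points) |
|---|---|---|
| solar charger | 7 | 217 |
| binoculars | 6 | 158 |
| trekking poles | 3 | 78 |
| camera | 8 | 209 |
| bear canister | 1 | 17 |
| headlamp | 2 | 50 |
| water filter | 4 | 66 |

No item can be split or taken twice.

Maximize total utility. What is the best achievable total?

554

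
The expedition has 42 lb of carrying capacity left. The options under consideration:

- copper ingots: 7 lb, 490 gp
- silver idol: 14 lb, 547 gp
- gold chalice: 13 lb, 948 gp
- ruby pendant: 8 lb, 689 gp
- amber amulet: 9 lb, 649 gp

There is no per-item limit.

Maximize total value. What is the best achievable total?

3445

Density check — ruby pendant 86.12, gold chalice 72.92, amber amulet 72.11 are the best per lb.
Best packing: 5×ruby pendant — 40 lb, 3445 total.
The spare 2 lb is too small for any remaining item, and no exchange beats 3445.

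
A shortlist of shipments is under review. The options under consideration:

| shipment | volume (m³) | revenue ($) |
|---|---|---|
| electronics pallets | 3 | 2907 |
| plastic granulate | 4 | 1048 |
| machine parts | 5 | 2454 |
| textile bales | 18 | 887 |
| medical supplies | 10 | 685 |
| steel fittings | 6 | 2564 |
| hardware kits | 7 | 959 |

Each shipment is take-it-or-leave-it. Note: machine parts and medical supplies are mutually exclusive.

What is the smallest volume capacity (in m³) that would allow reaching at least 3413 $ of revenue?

Minimise m³ subject to total revenue ≥ 3413.
Taking electronics pallets + plastic granulate gives 3955 (≥ 3413) for 7 m³.
Below 7 m³ the best achievable stays under 3413.

7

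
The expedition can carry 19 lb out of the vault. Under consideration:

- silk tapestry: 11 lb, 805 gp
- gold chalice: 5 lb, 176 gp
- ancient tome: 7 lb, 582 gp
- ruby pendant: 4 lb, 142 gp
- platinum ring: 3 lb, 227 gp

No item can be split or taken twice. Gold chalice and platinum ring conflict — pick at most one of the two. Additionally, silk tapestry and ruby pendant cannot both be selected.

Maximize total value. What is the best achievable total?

1387

Density check — ancient tome 83.14, platinum ring 75.67, silk tapestry 73.18 are the best per lb.
Silk tapestry + ancient tome uses 18 of the 19 lb and totals 1387.
Runner-up silk tapestry + platinum ring tops out at 1032.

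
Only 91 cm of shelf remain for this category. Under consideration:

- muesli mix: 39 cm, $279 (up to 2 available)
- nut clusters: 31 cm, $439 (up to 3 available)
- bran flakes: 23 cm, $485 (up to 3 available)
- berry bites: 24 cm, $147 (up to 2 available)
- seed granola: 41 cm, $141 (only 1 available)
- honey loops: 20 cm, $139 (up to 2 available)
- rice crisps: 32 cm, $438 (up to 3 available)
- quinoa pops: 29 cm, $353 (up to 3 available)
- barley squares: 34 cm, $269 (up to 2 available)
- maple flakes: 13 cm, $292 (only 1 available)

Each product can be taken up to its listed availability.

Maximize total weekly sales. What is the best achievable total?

3×bran flakes + maple flakes uses 82 of the 91 cm and totals 1747.
That's the maximum — no swap from here does better than 1747.

1747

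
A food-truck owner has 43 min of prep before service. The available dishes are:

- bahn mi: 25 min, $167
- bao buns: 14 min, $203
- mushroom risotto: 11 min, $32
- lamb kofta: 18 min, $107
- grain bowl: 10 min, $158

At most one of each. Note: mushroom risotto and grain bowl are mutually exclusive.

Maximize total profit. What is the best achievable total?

468

Best packing: bao buns + lamb kofta + grain bowl — 42 min, 468 total.
Runner-up bahn mi + bao buns tops out at 370.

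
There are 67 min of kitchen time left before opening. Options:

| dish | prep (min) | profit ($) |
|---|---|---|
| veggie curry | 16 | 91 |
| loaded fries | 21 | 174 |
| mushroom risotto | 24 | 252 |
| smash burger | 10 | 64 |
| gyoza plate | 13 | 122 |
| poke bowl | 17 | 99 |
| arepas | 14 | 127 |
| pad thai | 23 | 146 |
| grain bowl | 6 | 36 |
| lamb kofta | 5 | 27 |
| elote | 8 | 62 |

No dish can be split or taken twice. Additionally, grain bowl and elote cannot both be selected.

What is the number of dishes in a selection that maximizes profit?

4

Best achievable profit is 615.
loaded fries + mushroom risotto + arepas + elote hits 615 at 67 min.
Any selection reaching 615 contains exactly 4 dishes.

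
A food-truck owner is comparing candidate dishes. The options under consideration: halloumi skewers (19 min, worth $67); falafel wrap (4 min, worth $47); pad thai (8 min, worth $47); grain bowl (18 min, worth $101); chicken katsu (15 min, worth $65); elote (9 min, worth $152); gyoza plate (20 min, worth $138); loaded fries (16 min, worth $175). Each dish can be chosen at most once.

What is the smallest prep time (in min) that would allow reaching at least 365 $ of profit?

29

Need the lightest bundle worth ≥ 365.
falafel wrap + elote + loaded fries reaches 374 using 29 min.
Below 29 min the best achievable stays under 365.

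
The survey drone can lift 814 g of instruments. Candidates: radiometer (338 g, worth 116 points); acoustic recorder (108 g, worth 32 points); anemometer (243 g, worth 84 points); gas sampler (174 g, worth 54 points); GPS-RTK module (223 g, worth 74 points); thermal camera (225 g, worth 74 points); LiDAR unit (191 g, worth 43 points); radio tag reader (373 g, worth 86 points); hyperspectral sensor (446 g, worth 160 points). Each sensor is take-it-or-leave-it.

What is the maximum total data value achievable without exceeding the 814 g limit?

276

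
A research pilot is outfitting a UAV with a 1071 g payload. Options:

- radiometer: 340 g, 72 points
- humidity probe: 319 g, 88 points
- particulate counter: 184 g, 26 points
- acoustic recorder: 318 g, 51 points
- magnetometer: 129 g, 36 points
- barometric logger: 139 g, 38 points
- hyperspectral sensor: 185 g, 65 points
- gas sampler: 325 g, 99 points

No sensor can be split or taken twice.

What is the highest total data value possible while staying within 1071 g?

290

Greedy by ratio would take humidity probe + magnetometer + hyperspectral sensor + gas sampler: 958 g used, total 288.
Dropping magnetometer frees 129 g; slotting in barometric logger (139 g) lifts the total to 290 at 968 g.
No other feasible combination exceeds 290.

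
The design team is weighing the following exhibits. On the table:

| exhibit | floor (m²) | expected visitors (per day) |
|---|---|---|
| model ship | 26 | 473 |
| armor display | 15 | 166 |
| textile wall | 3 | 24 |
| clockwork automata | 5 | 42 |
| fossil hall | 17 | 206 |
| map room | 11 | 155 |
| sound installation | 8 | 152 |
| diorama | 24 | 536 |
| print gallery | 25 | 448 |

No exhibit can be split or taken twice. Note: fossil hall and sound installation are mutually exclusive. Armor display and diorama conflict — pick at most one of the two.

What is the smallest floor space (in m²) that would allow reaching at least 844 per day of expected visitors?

Minimise m² subject to total expected visitors ≥ 844.
textile wall + map room + sound installation + diorama: 867 expected visitors at 46 m².
Any bundle with less than 46 m² falls short of 844.

46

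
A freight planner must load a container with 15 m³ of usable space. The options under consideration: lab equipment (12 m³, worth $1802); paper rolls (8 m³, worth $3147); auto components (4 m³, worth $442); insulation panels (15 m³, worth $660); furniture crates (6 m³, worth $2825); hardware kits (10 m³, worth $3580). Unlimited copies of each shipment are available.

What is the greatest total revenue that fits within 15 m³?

A density-first pass picks 2×furniture crates — 5650 at 12 m³.
The 6 m³ tied up in furniture crates is better spent on paper rolls — total rises to 5972 (14 m³).
Nothing else within 15 m³ beats 5972.

5972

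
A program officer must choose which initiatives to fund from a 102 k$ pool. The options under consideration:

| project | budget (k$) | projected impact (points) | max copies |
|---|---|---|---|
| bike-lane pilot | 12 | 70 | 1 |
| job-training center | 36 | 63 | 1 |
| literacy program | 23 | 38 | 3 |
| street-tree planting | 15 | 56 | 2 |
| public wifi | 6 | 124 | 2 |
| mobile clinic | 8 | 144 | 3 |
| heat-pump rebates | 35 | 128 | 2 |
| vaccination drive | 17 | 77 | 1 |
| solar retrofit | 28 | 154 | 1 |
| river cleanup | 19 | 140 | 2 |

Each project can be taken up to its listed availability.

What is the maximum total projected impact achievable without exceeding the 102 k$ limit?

Filling by ratio: bike-lane pilot + street-tree planting + 2×public wifi + 3×mobile clinic + 2×river cleanup for 1086, with 1 k$ left unused.
Dropping bike-lane pilot and street-tree planting frees 27 k$; slotting in solar retrofit (28 k$) lifts the total to 1114 at 102 k$.
Every other selection either busts 102 k$ or exceeds an availability limit or fails to beat 1114.

1114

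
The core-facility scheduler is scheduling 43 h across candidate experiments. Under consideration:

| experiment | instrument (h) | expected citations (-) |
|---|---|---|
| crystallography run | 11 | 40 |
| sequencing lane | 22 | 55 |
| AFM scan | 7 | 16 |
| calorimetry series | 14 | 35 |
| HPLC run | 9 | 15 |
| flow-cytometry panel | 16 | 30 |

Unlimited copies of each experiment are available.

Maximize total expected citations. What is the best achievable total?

Best packing: 3×crystallography run + AFM scan — 40 h, 136 total.

136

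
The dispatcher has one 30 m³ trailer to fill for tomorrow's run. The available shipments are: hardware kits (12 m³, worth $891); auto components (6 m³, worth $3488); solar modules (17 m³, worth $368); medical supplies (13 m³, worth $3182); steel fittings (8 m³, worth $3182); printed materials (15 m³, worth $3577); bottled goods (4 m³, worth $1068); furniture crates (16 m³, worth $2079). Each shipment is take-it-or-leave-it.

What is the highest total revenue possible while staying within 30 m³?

Taking the top-ratio shipments first gives hardware kits + auto components + steel fittings + bottled goods for 8629 (30 m³).
The 16 m³ tied up in hardware kits and bottled goods is better spent on printed materials — total rises to 10247 (29 m³).

10247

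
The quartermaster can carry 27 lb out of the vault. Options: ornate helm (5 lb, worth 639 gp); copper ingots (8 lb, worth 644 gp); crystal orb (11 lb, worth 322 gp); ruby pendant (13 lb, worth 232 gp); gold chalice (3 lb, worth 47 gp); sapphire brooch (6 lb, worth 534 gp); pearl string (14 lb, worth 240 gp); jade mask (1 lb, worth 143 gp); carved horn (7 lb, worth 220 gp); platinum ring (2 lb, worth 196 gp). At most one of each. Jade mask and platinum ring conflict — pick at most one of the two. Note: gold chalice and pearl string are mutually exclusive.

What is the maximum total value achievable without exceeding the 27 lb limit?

2180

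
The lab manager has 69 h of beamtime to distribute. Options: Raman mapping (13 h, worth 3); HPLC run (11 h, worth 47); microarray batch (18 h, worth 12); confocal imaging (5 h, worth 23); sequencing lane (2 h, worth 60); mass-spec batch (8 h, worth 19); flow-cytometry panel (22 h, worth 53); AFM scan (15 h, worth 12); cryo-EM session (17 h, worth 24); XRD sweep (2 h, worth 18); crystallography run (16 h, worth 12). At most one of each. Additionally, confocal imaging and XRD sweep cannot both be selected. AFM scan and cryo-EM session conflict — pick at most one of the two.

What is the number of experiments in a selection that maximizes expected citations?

Best achievable expected citations is 226.
HPLC run + confocal imaging + sequencing lane + mass-spec batch + flow-cytometry panel + cryo-EM session hits 226 at 65 h.
All optima have 6 experiments.

6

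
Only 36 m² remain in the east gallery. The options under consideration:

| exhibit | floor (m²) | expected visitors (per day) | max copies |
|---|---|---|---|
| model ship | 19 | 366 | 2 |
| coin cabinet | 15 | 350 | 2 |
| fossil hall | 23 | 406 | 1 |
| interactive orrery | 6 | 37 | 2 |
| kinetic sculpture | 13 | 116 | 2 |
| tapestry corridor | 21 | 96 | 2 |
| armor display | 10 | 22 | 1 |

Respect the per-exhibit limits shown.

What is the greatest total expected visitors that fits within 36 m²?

2×coin cabinet + interactive orrery uses 36 of the 36 m² and totals 737.
That's the maximum — no swap from here does better than 737.

737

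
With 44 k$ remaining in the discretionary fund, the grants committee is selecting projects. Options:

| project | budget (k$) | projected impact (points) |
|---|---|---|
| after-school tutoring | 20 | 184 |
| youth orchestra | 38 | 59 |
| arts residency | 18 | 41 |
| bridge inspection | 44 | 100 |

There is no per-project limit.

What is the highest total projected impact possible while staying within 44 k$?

368

Density check — after-school tutoring 9.20, arts residency 2.28, bridge inspection 2.27 are the best per k$.
2×after-school tutoring uses 40 of the 44 k$ and totals 368.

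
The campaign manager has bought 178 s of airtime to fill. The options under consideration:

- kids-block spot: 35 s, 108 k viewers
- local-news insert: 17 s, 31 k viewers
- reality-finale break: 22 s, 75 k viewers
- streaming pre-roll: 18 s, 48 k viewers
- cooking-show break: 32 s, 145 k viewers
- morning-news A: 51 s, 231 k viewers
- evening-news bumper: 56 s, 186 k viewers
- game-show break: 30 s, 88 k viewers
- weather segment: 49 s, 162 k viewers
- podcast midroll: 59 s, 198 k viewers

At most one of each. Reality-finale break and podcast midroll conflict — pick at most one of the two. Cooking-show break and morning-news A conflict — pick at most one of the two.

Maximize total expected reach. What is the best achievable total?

654

Ranking by ratio (expected reach/s): cooking-show break 4.53, morning-news A 4.53, reality-finale break 3.41.
Best packing: reality-finale break + morning-news A + evening-news bumper + weather segment — 178 s, 654 total.
That's the maximum — no feasible swap from here does better than 654.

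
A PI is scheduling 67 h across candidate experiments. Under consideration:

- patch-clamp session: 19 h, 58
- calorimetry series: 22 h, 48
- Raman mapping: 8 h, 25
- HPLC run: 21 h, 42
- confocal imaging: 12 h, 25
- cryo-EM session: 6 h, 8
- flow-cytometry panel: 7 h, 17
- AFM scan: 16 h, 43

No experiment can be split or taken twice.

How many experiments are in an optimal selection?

Best achievable expected citations is 174.
patch-clamp session + calorimetry series + Raman mapping + AFM scan hits 174 at 65 h.
All optima have 4 experiments.

4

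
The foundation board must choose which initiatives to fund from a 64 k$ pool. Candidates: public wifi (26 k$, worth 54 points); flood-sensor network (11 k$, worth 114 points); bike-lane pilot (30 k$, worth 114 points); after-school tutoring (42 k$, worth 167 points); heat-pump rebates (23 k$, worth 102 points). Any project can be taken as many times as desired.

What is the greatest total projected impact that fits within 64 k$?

Taking 5×flood-sensor network: 55 k$ used, 570 in projected impact.
Nothing else within 64 k$ beats 570.

570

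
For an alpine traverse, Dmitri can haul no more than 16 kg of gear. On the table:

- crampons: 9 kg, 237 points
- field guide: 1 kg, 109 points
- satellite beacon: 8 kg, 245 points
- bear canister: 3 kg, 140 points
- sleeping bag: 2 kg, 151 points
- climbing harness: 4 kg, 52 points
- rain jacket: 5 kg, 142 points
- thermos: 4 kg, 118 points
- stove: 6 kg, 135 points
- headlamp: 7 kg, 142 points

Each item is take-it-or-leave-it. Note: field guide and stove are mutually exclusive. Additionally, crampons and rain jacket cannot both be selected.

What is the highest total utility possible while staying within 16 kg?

660

A density-first pass picks field guide + satellite beacon + bear canister + sleeping bag — 645 at 14 kg.
Replace satellite beacon with rain jacket + thermos: the trade gains 15 net, giving 660 at 15 kg.
Runner-up field guide + satellite beacon + sleeping bag + rain jacket tops out at 647.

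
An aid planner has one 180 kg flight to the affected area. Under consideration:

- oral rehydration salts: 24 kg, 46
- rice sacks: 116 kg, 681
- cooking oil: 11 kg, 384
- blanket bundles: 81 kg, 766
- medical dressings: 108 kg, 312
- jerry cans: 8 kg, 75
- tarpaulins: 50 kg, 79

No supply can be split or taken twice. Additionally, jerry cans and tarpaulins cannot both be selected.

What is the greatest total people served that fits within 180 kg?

1275

Taking oral rehydration salts + cooking oil + blanket bundles + tarpaulins: 166 kg used, 1275 in people served.
An exhaustive check of the 128 subsets confirms 1275.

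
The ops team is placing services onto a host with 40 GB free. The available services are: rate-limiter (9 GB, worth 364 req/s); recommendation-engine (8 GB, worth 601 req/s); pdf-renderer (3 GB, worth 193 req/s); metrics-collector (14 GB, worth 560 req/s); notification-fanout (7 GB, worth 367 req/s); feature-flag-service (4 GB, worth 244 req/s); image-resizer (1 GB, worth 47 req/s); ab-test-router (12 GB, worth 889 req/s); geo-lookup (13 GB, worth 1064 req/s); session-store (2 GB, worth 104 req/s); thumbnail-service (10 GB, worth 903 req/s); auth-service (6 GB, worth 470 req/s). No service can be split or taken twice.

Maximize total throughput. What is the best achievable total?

3231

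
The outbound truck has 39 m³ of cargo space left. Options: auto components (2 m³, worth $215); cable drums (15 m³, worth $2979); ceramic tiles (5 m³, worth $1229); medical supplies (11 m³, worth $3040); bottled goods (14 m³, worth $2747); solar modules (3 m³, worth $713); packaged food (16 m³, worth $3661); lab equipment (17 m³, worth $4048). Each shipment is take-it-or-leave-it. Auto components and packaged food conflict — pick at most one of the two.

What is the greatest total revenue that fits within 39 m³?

9245

Density check — medical supplies 276.36, ceramic tiles 245.80, lab equipment 238.12 are the best per m³.
Taking auto components + ceramic tiles + medical supplies + solar modules + lab equipment: 38 m³ used, 9245 in revenue.
That's the maximum — no feasible swap from here does better than 9245.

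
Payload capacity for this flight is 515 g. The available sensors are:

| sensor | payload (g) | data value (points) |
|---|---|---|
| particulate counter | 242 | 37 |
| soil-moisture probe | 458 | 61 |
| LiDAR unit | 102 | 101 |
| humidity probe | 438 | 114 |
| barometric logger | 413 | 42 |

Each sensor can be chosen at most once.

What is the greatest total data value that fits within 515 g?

Ranking by ratio (data value/g): LiDAR unit 0.99, humidity probe 0.26, particulate counter 0.15.
Taking the top-ratio sensors first gives particulate counter + LiDAR unit for 138 (344 g).
Dropping particulate counter frees 242 g; slotting in barometric logger (413 g) lifts the total to 143 at 515 g.

143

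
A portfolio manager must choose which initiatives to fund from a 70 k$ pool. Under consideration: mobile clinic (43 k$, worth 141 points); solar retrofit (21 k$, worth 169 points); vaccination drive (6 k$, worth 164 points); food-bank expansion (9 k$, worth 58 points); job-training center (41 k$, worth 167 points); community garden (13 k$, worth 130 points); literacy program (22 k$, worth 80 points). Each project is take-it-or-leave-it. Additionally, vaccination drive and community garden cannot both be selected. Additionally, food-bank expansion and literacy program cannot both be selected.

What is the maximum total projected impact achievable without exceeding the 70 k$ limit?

500

Best packing: solar retrofit + vaccination drive + job-training center — 68 k$, 500 total.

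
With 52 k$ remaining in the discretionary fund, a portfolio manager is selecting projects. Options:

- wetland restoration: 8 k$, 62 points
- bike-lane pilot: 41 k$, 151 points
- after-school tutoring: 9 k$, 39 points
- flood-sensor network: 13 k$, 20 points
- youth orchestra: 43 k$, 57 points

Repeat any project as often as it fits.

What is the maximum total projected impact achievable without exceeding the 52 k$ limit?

The ratio ordering already packs tightly: 6×wetland restoration, 48 k$, 372.
No other feasible combination exceeds 372.

372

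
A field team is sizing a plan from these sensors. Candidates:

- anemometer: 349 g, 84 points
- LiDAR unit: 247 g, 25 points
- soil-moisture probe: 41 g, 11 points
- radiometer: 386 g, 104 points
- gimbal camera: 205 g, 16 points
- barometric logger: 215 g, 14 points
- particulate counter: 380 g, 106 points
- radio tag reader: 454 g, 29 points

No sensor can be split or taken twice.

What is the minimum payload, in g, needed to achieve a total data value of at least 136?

668

Minimise g subject to total data value ≥ 136.
Taking LiDAR unit + soil-moisture probe + particulate counter gives 142 (≥ 136) for 668 g.
Any bundle with less than 668 g falls short of 136.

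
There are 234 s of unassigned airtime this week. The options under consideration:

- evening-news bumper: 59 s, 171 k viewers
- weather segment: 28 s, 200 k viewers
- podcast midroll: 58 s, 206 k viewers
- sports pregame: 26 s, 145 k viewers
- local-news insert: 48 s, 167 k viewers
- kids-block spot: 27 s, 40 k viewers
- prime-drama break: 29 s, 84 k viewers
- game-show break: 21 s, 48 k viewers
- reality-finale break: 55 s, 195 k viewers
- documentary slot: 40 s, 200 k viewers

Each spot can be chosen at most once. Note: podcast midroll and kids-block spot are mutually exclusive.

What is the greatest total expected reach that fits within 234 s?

1002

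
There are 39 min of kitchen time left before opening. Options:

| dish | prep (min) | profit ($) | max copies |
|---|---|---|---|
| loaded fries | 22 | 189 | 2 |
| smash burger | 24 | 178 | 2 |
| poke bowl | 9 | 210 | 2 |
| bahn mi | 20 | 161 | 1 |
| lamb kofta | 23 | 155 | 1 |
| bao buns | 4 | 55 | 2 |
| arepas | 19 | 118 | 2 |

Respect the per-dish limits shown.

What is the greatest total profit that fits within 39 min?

581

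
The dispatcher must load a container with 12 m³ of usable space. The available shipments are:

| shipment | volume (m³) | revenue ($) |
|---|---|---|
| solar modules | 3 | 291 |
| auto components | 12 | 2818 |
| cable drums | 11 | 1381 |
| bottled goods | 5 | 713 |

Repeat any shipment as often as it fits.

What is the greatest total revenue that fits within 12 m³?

2818

Auto components uses 12 of the 12 m³ and totals 2818.
Nothing else within 12 m³ beats 2818.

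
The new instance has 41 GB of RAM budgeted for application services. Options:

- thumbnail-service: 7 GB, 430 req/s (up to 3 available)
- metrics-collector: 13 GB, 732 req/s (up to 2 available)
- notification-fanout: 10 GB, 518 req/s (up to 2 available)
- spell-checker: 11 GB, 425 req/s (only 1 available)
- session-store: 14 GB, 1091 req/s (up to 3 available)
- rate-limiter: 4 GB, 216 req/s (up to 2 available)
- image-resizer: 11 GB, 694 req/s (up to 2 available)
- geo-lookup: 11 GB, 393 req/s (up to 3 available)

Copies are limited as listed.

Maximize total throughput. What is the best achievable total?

Ranking by ratio (throughput/GB): session-store 77.93, image-resizer 63.09, thumbnail-service 61.43, metrics-collector 56.31.
Greedy by ratio would take 2×session-store + image-resizer: 39 GB used, total 2876.
Dropping image-resizer frees 11 GB; slotting in metrics-collector (13 GB) lifts the total to 2914 at 41 GB.
Nothing else within 41 GB beats 2914.

2914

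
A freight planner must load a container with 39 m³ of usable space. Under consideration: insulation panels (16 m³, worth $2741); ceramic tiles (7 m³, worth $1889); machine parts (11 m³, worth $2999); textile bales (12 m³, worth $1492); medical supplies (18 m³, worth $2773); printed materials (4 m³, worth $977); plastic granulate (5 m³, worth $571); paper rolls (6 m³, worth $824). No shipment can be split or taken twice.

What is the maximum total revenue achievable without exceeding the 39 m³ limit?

8606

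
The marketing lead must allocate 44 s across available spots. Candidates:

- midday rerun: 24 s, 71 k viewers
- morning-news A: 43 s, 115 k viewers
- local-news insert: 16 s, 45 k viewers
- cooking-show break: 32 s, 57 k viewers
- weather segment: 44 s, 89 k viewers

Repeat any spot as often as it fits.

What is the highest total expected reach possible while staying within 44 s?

116

Best packing: midday rerun + local-news insert — 40 s, 116 total.
No other feasible combination exceeds 116.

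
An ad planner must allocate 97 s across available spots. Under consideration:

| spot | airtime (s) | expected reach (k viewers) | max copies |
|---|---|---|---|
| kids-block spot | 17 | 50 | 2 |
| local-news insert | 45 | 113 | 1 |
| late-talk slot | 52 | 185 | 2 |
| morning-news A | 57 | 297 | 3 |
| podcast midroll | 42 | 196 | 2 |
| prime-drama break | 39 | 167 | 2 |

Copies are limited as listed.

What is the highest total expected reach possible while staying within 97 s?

464

By expected reach per s: morning-news A 5.21, podcast midroll 4.67, prime-drama break 4.28, late-talk slot 3.56 lead.
The ratio ordering already packs tightly: morning-news A + prime-drama break, 96 s, 464.
Every other selection either busts 97 s or exceeds an availability limit or fails to beat 464.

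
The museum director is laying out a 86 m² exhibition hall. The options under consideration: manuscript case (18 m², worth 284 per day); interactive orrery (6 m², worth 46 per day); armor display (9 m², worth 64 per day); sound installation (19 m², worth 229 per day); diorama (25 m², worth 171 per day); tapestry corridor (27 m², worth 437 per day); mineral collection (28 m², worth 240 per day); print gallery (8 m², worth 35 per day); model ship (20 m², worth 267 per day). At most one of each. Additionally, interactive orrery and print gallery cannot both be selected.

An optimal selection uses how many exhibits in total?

4

Optimal total is 1217.
One optimal bundle: manuscript case + sound installation + tapestry corridor + model ship (84 m²).
All optima have 4 exhibits.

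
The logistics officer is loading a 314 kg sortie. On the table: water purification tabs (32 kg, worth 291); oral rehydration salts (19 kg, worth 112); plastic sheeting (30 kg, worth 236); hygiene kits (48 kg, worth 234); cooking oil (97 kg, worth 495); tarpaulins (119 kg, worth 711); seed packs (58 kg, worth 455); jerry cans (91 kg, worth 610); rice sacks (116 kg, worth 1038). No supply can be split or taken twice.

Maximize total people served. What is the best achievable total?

2451

Ranking by ratio (people served/kg): water purification tabs 9.09, rice sacks 8.95, plastic sheeting 7.87.
Greedy by ratio would take water purification tabs + oral rehydration salts + plastic sheeting + hygiene kits + seed packs + rice sacks: 303 kg used, total 2366.
The 80 kg tied up in water purification tabs and hygiene kits is better spent on jerry cans — total rises to 2451 (314 kg).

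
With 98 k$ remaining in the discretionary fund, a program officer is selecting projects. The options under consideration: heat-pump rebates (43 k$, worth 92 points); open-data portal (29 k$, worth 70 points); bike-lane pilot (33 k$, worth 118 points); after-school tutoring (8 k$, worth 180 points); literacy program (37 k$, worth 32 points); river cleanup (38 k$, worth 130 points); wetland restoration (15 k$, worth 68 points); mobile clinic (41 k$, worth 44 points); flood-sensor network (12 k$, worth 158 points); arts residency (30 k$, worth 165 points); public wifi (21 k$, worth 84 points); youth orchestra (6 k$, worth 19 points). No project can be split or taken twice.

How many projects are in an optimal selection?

5

The maximum projected impact within 98 k$ is 689.
bike-lane pilot + after-school tutoring + wetland restoration + flood-sensor network + arts residency hits 689 at 98 k$.
Every optimal selection uses 5 projects.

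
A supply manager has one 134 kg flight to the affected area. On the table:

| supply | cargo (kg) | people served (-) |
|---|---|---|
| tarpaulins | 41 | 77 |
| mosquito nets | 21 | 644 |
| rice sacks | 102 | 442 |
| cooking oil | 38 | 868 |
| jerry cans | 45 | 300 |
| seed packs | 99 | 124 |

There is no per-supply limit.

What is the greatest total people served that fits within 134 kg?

3864

Ranking by ratio (people served/kg): mosquito nets 30.67, cooking oil 22.84, jerry cans 6.67, rice sacks 4.33.
The ratio ordering already packs tightly: 6×mosquito nets, 126 kg, 3864.
Every other selection either busts 134 kg or fails to beat 3864.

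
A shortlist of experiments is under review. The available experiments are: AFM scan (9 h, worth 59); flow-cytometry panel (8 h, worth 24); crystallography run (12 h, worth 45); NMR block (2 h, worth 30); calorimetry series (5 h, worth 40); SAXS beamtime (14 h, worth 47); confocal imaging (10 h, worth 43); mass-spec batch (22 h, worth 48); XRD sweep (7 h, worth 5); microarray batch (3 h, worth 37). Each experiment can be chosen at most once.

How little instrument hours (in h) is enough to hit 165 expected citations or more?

19

Minimise h subject to total expected citations ≥ 165.
AFM scan + NMR block + calorimetry series + microarray batch: 166 expected citations at 19 h.
No combination under 19 h hits 165.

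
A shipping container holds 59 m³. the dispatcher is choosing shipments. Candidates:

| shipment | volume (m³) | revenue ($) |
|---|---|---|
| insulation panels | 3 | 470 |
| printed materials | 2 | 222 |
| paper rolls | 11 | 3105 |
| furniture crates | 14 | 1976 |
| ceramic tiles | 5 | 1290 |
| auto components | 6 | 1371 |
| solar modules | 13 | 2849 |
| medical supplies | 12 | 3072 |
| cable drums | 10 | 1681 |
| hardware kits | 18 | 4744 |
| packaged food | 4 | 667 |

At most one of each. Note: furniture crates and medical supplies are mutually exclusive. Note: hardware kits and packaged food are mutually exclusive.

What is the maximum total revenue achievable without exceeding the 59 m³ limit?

15060

Paper rolls + ceramic tiles + solar modules + medical supplies + hardware kits uses 59 of the 59 m³ and totals 15060.
Every other selection either busts 59 m³ or breaks a pairing rule or fails to beat 15060.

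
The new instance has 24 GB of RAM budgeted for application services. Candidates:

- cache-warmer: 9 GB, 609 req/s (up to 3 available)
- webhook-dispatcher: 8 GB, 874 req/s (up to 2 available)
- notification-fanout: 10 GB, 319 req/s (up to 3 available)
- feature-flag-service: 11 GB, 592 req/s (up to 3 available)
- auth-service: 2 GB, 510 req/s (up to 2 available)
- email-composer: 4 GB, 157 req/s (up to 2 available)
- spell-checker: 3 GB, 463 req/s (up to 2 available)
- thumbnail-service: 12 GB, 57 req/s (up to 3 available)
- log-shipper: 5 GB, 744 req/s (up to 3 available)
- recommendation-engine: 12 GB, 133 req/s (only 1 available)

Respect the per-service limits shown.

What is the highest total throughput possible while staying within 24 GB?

3715

Greedy by ratio would take 2×auth-service + email-composer + 2×spell-checker + 2×log-shipper: 24 GB used, total 3591.
Replace email-composer and spell-checker with log-shipper: the trade gains 124 net, giving 3715 at 22 GB.
The spare 2 GB is too small for any remaining service, and no exchange beats 3715.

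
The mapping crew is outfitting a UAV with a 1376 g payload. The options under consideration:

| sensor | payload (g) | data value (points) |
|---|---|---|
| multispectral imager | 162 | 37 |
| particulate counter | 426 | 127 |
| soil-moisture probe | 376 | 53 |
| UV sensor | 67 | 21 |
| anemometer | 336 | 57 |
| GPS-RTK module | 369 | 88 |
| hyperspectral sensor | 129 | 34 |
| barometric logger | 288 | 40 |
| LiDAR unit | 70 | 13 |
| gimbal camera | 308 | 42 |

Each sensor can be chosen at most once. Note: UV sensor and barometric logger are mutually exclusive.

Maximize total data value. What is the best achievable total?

By data value per g: UV sensor 0.31, particulate counter 0.30, hyperspectral sensor 0.26 lead.
The ratio heuristic lands on multispectral imager + particulate counter + UV sensor + GPS-RTK module + hyperspectral sensor + LiDAR unit (320) but leaves 153 g idle.
The 199 g tied up in hyperspectral sensor and LiDAR unit is better spent on anemometer — total rises to 330 (1360 g).

330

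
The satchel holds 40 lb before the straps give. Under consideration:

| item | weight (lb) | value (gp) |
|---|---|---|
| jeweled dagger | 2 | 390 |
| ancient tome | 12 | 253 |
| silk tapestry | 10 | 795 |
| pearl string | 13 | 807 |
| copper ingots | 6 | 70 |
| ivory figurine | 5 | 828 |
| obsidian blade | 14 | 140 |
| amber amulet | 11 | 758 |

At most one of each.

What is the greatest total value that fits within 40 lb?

3188

Taking the top-ratio items first gives jeweled dagger + ancient tome + silk tapestry + ivory figurine + amber amulet for 3024 (40 lb).
Dropping jeweled dagger and ancient tome frees 14 lb; slotting in pearl string (13 lb) lifts the total to 3188 at 39 lb.
Runner-up jeweled dagger + ancient tome + silk tapestry + ivory figurine + amber amulet tops out at 3024.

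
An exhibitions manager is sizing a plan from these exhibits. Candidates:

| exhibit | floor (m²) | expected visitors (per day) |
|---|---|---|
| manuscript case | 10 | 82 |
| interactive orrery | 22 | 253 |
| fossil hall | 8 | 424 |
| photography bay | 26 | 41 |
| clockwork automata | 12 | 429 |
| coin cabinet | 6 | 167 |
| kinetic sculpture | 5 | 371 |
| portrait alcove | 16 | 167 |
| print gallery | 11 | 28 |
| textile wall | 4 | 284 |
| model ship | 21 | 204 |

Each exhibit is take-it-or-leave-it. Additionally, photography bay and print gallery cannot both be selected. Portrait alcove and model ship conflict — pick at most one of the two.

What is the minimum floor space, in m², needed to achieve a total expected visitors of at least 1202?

Look for the lowest-floor combination reaching 1202.
Taking fossil hall + coin cabinet + kinetic sculpture + textile wall gives 1246 (≥ 1202) for 23 m².
Any bundle with less than 23 m² falls short of 1202.

23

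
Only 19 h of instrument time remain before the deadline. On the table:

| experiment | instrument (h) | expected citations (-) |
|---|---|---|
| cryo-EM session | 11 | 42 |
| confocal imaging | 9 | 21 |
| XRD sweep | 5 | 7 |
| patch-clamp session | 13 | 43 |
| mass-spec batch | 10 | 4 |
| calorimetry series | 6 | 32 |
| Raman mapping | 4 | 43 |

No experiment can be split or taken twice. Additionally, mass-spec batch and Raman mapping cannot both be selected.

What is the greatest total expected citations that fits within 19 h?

96

Density check — Raman mapping 10.75, calorimetry series 5.33, cryo-EM session 3.82, patch-clamp session 3.31 are the best per h.
Taking confocal imaging + calorimetry series + Raman mapping: 19 h used, 96 in expected citations.
An exhaustive check of the 128 subsets confirms 96.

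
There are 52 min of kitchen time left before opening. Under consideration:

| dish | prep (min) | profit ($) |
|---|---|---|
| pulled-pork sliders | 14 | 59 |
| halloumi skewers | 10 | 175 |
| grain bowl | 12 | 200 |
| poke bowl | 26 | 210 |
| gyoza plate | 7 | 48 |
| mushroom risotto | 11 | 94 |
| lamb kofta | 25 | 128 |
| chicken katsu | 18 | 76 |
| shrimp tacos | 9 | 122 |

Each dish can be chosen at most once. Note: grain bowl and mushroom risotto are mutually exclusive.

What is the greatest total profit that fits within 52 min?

Density check — halloumi skewers 17.50, grain bowl 16.67, shrimp tacos 13.56 are the best per min.
Best packing: pulled-pork sliders + halloumi skewers + grain bowl + gyoza plate + shrimp tacos — 52 min, 604 total.
The closest alternative, halloumi skewers + grain bowl + poke bowl, reaches only 585.

604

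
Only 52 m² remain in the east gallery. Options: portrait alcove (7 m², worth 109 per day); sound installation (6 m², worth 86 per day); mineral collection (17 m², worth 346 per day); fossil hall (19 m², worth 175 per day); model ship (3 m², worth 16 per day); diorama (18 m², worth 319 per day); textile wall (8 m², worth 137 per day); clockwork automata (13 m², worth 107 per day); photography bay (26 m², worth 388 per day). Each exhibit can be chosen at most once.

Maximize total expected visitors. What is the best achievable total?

911

Taking portrait alcove + mineral collection + diorama + textile wall: 50 m² used, 911 in expected visitors.
An exhaustive check of the 512 subsets confirms 911.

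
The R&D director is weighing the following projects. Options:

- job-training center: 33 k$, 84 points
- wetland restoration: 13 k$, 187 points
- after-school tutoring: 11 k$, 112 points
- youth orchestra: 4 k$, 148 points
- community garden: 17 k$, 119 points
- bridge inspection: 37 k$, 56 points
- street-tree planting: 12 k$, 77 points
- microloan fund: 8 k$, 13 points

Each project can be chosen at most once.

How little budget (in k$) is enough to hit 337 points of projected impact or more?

25

Look for the lowest-budget combination reaching 337.
Taking wetland restoration + youth orchestra + microloan fund gives 348 (≥ 337) for 25 k$.
Any bundle with less than 25 k$ falls short of 337.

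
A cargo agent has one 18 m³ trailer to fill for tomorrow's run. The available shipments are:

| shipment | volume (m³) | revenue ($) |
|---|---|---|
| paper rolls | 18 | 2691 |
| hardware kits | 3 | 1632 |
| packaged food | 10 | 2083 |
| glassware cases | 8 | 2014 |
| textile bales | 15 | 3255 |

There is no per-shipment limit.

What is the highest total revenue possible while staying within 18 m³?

9792

By revenue per m³: hardware kits 544.00, glassware cases 251.75, textile bales 217.00, packaged food 208.30 lead.
The ratio ordering already packs tightly: 6×hardware kits, 18 m³, 9792.
Every other selection either busts 18 m³ or fails to beat 9792.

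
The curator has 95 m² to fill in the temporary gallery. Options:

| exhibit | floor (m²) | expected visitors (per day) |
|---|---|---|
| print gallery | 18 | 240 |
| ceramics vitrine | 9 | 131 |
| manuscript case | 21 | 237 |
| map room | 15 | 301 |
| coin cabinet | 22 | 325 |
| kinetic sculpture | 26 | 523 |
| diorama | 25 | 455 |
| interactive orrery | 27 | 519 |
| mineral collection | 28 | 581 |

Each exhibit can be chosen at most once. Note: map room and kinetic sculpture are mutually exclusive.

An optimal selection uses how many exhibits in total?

Best achievable expected visitors is 1856.
map room + diorama + interactive orrery + mineral collection hits 1856 at 95 m².
All optima have 4 exhibits.

4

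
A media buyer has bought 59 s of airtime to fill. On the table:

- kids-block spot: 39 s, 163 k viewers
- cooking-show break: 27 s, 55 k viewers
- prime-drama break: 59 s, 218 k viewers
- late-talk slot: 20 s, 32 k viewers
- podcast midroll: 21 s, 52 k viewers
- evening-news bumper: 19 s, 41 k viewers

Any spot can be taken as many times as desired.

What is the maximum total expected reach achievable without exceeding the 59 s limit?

218

The ratio heuristic lands on kids-block spot + evening-news bumper (204) but leaves 1 s idle.
Replace kids-block spot and evening-news bumper with prime-drama break: the trade gains 14 net, giving 218 at 59 s.
That's the maximum — no swap from here does better than 218.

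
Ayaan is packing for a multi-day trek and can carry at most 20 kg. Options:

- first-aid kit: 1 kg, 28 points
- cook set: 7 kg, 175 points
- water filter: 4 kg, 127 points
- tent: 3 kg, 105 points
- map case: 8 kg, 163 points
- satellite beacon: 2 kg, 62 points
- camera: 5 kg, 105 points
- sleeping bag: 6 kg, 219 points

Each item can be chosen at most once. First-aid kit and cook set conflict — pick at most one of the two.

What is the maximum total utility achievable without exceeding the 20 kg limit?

626

By utility per kg: sleeping bag 36.50, tent 35.00, water filter 31.75 lead.
Greedy by ratio would take first-aid kit + water filter + tent + satellite beacon + sleeping bag: 16 kg used, total 541.
The 3 kg tied up in first-aid kit and satellite beacon is better spent on cook set — total rises to 626 (20 kg).
That's the maximum — no feasible swap from here does better than 626.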